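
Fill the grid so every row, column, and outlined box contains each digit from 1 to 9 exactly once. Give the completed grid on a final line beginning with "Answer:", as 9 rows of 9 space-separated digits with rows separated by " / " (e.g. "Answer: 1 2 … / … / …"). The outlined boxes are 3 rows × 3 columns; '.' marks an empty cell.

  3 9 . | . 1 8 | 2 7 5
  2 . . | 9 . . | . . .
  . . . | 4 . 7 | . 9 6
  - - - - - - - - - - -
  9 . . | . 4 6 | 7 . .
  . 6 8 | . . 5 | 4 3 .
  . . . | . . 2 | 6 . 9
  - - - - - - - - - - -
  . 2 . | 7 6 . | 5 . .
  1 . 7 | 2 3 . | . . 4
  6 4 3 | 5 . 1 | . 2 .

Step 1. [r8c2∈{5,8}] in row 8, 5 fits only at r8c2, so r8c2=5.
Step 2. [r9c5∈{8,9}] 8 has one home in box 8: r9c5 ⇒ r9c5=8.
Step 3. [r2c3∈{1,4,5,6}] across row 2, 6 lands solely at r2c3. So r2c3=6.
Step 4. [r3c7∈{1,3,8}] r3c7 is the only open cell in row 3 admitting 3. So r3c7=3.
Step 5. [r2c7∈{1,8}] 1 has one home in col 7: r2c7 ⇒ r2c7=1.
Step 6. [r8c7∈{8,9}] r8c7 is the only open cell in col 7 admitting 8 ⇒ r8c7=8.
Step 7. [r6c5∈{7}] r6c5 is down to just 7, so r6c5=7.
Step 8. [r5c4∈{1}] only 1 remains possible at r5c4, so r5c4=1.
Step 9. [r7c8∈{1}] r7c8 is down to just 1. So r7c8=1.
Step 10. [r4c9∈{1,2,8}] r4c9 is the only open cell in col 9 admitting 1, so r4c9=1.
Step 11. [r4c2∈{3}] r4c2 is down to just 3. So r4c2=3.
Step 12. [r6c1∈{4,5}] col 1 places 4 nowhere but r6c1 ⇒ r6c1=4.
Step 13. [r3c1∈{5,8}] col 1 places 5 nowhere but r3c1, so r3c1=5.
Step 14. [r2c9∈{8}] r2c9 is down to just 8, so r2c9=8.
Step 15. [r6c2∈{1}] r6c2 has the single candidate 1. So r6c2=1.
Step 16. [r6c3∈{5}] r6c3 has the single candidate 5, so r6c3=5.
Step 17. [r6c8∈{8}] nothing but 8 survives at r6c8, so r6c8=8.
Step 18. [r8c6∈{9}] nothing but 9 survives at r8c6. So r8c6=9.
Step 19. [r3c2∈{8}] r3c2 has the single candidate 8. So r3c2=8.
Step 20. [r2c2∈{7}] r2c2 is down to just 7. So r2c2=7.
Step 21. [r4c4∈{8}] only 8 remains possible at r4c4, so r4c4=8.
Step 22. [r4c8∈{5}] r4c8's peers cover all but 5, so r4c8=5.
Step 23. [r6c4∈{3}] nothing but 3 survives at r6c4 ⇒ r6c4=3.
Step 24. [r1c4∈{6}] r1c4's peers cover all but 6, so r1c4=6.
Step 25. [r3c5∈{2}] r3c5 is down to just 2, so r3c5=2.
Step 26. [r2c8∈{4}] r2c8 is down to just 4. So r2c8=4.
Step 27. [r7c3∈{9}] r7c3 is down to just 9, so r7c3=9.
Step 28. [r5c9∈{2}] r5c9 has the single candidate 2, so r5c9=2.
Step 29. [r2c6∈{3}] nothing but 3 survives at r2c6 ⇒ r2c6=3.
Step 30. [r8c8∈{6}] only 6 remains possible at r8c8, so r8c8=6.
Step 31. [r4c3∈{2}] r4c3 has the single candidate 2. So r4c3=2.
Step 32. [r7c6∈{4}] r7c6 is down to just 4. So r7c6=4.
Step 33. [r3c3∈{1}] r3c3's peers cover all but 1, so r3c3=1.
Step 34. [r5c5∈{9}] nothing but 9 survives at r5c5. So r5c5=9.
Step 35. [r9c9∈{7}] nothing but 7 survives at r9c9. So r9c9=7.
Step 36. [r2c5∈{5}] only 5 remains possible at r2c5 ⇒ r2c5=5.
Step 37. [r9c7∈{9}] nothing but 9 survives at r9c7, so r9c7=9.
Step 38. [r7c1∈{8}] r7c1's peers cover all but 8. So r7c1=8.
Step 39. [r1c3∈{4}] r1c3 is down to just 4 ⇒ r1c3=4.
Step 40. [r5c1∈{7}] nothing but 7 survives at r5c1. So r5c1=7.
Step 41. [r7c9∈{3}] r7c9 has the single candidate 3, so r7c9=3.

Answer: 3 9 4 6 1 8 2 7 5 / 2 7 6 9 5 3 1 4 8 / 5 8 1 4 2 7 3 9 6 / 9 3 2 8 4 6 7 5 1 / 7 6 8 1 9 5 4 3 2 / 4 1 5 3 7 2 6 8 9 / 8 2 9 7 6 4 5 1 3 / 1 5 7 2 3 9 8 6 4 / 6 4 3 5 8 1 9 2 7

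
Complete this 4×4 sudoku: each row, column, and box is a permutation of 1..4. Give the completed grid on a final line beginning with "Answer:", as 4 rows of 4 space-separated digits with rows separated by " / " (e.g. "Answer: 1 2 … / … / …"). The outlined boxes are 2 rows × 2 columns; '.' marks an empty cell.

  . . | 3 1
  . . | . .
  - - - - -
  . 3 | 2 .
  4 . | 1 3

Step 1. [r1c1∈{2}] only 2 remains possible at r1c1, so r1c1=2.
Step 2. [r2c2∈{1,4}] 1 has one home in col 2: r2c2, so r2c2=1.
Step 3. [r3c4∈{4}] only 4 remains possible at r3c4 ⇒ r3c4=4.
Step 4. [r3c1∈{1}] r3c1 has the single candidate 1. So r3c1=1.
Step 5. [r2c1∈{3}] r2c1 has the single candidate 3 ⇒ r2c1=3.
Step 6. [r4c2∈{2}] only 2 remains possible at r4c2. So r4c2=2.
Step 7. [r2c3∈{4}] nothing but 4 survives at r2c3 ⇒ r2c3=4.
Step 8. [r2c4∈{2}] r2c4 is down to just 2 ⇒ r2c4=2.
Step 9. [r1c2∈{4}] nothing but 4 survives at r1c2, so r1c2=4.

Answer: 2 4 3 1 / 3 1 4 2 / 1 3 2 4 / 4 2 1 3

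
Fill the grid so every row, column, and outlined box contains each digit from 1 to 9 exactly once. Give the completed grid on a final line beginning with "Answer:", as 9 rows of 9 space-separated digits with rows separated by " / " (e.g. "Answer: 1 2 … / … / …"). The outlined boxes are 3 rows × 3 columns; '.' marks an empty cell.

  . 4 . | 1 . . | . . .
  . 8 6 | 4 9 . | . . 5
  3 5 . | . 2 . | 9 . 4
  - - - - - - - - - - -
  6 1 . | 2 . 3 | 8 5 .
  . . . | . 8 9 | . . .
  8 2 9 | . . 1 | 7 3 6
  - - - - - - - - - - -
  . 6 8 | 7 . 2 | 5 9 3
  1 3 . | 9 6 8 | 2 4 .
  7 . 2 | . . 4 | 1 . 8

Step 1. [r1c3∈{7}] r1c3's peers cover all but 7. So r1c3=7.
Step 2. [r2c8∈{1,2,7}] row 2 places 1 nowhere but r2c8, so r2c8=1.
Step 3. [r1c7∈{3,6}] r1c7 is the only open cell in col 7 admitting 6, so r1c7=6.
Step 4. [r1c9∈{2}] r1c9 has the single candidate 2 ⇒ r1c9=2.
Step 5. [r5c1∈{4,5}] r5c1 is the only open cell in col 1 admitting 5. So r5c1=5.
Step 6. [r3c4∈{6,8}] 8 has one home in col 4: r3c4. So r3c4=8.
Step 7. [r4c3∈{4}] r4c3 is down to just 4. So r4c3=4.
Step 8. [r6c4∈{5}] nothing but 5 survives at r6c4. So r6c4=5.
Step 9. [r1c5∈{3,5}] 3 has one home in row 1: r1c5. So r1c5=3.
Step 10. [r3c8∈{7}] only 7 remains possible at r3c8 ⇒ r3c8=7.
Step 11. [r8c9∈{7}] only 7 remains possible at r8c9 ⇒ r8c9=7.
Step 12. [r9c4∈{3}] nothing but 3 survives at r9c4, so r9c4=3.
Step 13. [r1c1∈{9}] only 9 remains possible at r1c1, so r1c1=9.
Step 14. [r2c7∈{3}] r2c7's peers cover all but 3 ⇒ r2c7=3.
Step 15. [r5c7∈{4}] r5c7's peers cover all but 4 ⇒ r5c7=4.
Step 16. [r5c2∈{7}] r5c2 has the single candidate 7. So r5c2=7.
Step 17. [r5c8∈{2}] only 2 remains possible at r5c8 ⇒ r5c8=2.
Step 18. [r6c5∈{4}] only 4 remains possible at r6c5. So r6c5=4.
Step 19. [r9c2∈{9}] only 9 remains possible at r9c2 ⇒ r9c2=9.
Step 20. [r3c3∈{1}] r3c3 has the single candidate 1, so r3c3=1.
Step 21. [r8c3∈{5}] r8c3 is down to just 5 ⇒ r8c3=5.
Step 22. [r5c9∈{1}] r5c9's peers cover all but 1, so r5c9=1.
Step 23. [r4c5∈{7}] r4c5 has the single candidate 7. So r4c5=7.
Step 24. [r4c9∈{9}] r4c9 has the single candidate 9. So r4c9=9.
Step 25. [r2c1∈{2}] r2c1 is down to just 2, so r2c1=2.
Step 26. [r7c1∈{4}] only 4 remains possible at r7c1. So r7c1=4.
Step 27. [r3c6∈{6}] nothing but 6 survives at r3c6 ⇒ r3c6=6.
Step 28. [r7c5∈{1}] only 1 remains possible at r7c5 ⇒ r7c5=1.
Step 29. [r2c6∈{7}] nothing but 7 survives at r2c6. So r2c6=7.
Step 30. [r9c8∈{6}] r9c8 is down to just 6, so r9c8=6.
Step 31. [r1c8∈{8}] r1c8 has the single candidate 8. So r1c8=8.
Step 32. [r5c3∈{3}] r5c3 is down to just 3. So r5c3=3.
Step 33. [r1c6∈{5}] r1c6 is down to just 5. So r1c6=5.
Step 34. [r9c5∈{5}] only 5 remains possible at r9c5 ⇒ r9c5=5.
Step 35. [r5c4∈{6}] r5c4 is down to just 6. So r5c4=6.

Answer: 9 4 7 1 3 5 6 8 2 / 2 8 6 4 9 7 3 1 5 / 3 5 1 8 2 6 9 7 4 / 6 1 4 2 7 3 8 5 9 / 5 7 3 6 8 9 4 2 1 / 8 2 9 5 4 1 7 3 6 / 4 6 8 7 1 2 5 9 3 / 1 3 5 9 6 8 2 4 7 / 7 9 2 3 5 4 1 6 8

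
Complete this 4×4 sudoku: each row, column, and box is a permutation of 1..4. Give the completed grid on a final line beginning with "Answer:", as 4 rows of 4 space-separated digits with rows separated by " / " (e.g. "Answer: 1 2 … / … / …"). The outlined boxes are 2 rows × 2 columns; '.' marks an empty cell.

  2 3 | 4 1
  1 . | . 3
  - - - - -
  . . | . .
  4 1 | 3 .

Step 1. [r3c2∈{2}] r3c2 has the single candidate 2 ⇒ r3c2=2.
Step 2. [r2c3∈{2}] r2c3 is down to just 2. So r2c3=2.
Step 3. [r2c2∈{4}] nothing but 4 survives at r2c2, so r2c2=4.
Step 4. [r3c4∈{4}] r3c4 has the single candidate 4, so r3c4=4.
Step 5. [r3c3∈{1}] r3c3 is down to just 1 ⇒ r3c3=1.
Step 6. [r3c1∈{3}] r3c1's peers cover all but 3 ⇒ r3c1=3.
Step 7. [r4c4∈{2}] only 2 remains possible at r4c4 ⇒ r4c4=2.

Answer: 2 3 4 1 / 1 4 2 3 / 3 2 1 4 / 4 1 3 2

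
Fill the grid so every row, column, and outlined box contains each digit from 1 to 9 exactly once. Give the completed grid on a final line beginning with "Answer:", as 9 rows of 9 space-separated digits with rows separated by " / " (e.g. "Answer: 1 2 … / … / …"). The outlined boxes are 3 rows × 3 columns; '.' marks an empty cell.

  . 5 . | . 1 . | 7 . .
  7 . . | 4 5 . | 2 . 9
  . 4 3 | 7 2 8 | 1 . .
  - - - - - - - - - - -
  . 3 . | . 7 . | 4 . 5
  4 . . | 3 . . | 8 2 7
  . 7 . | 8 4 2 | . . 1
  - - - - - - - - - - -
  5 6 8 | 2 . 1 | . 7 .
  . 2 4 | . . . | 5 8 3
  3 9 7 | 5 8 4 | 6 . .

Step 1. [r3c9∈{6}] only 6 remains possible at r3c9. So r3c9=6.
Step 2. [r4c1∈{1,2,6,8,9}] row 4 places 8 nowhere but r4c1, so r4c1=8.
Step 3. [r4c3∈{1,2,6,9}] row 4 places 2 nowhere but r4c3. So r4c3=2.
Step 4. [r2c8∈{3}] nothing but 3 survives at r2c8 ⇒ r2c8=3.
Step 5. [r2c6∈{6}] r2c6 has the single candidate 6. So r2c6=6.
Step 6. [r4c6∈{9}] r4c6 has the single candidate 9 ⇒ r4c6=9.
Step 7. [r5c3∈{1,5,6,9}] row 5 places 9 nowhere but r5c3 ⇒ r5c3=9.
Step 8. [r6c1∈{6}] r6c1 is down to just 6, so r6c1=6.
Step 9. [r5c5∈{6}] r5c5 is down to just 6, so r5c5=6.
Step 10. [r7c7∈{9}] r7c7 has the single candidate 9. So r7c7=9.
Step 11. [r1c4∈{9}] only 9 remains possible at r1c4, so r1c4=9.
Step 12. [r1c8∈{4}] r1c8 has the single candidate 4 ⇒ r1c8=4.
Step 13. [r2c3∈{1}] r2c3 is down to just 1, so r2c3=1.
Step 14. [r4c8∈{6}] nothing but 6 survives at r4c8 ⇒ r4c8=6.
Step 15. [r1c9∈{8}] r1c9 has the single candidate 8, so r1c9=8.
Step 16. [r9c9∈{2}] only 2 remains possible at r9c9, so r9c9=2.
Step 17. [r6c8∈{9}] only 9 remains possible at r6c8, so r6c8=9.
Step 18. [r7c5∈{3}] nothing but 3 survives at r7c5 ⇒ r7c5=3.
Step 19. [r1c1∈{2}] nothing but 2 survives at r1c1 ⇒ r1c1=2.
Step 20. [r1c3∈{6}] r1c3 is down to just 6. So r1c3=6.
Step 21. [r6c7∈{3}] r6c7 has the single candidate 3, so r6c7=3.
Step 22. [r4c4∈{1}] r4c4's peers cover all but 1. So r4c4=1.
Step 23. [r8c5∈{9}] r8c5's peers cover all but 9. So r8c5=9.
Step 24. [r8c1∈{1}] only 1 remains possible at r8c1 ⇒ r8c1=1.
Step 25. [r3c8∈{5}] r3c8 is down to just 5. So r3c8=5.
Step 26. [r8c4∈{6}] r8c4 has the single candidate 6, so r8c4=6.
Step 27. [r1c6∈{3}] r1c6's peers cover all but 3. So r1c6=3.
Step 28. [r5c6∈{5}] r5c6's peers cover all but 5, so r5c6=5.
Step 29. [r9c8∈{1}] r9c8 has the single candidate 1, so r9c8=1.
Step 30. [r7c9∈{4}] r7c9's peers cover all but 4, so r7c9=4.
Step 31. [r2c2∈{8}] nothing but 8 survives at r2c2 ⇒ r2c2=8.
Step 32. [r5c2∈{1}] r5c2 is down to just 1 ⇒ r5c2=1.
Step 33. [r6c3∈{5}] nothing but 5 survives at r6c3. So r6c3=5.
Step 34. [r3c1∈{9}] nothing but 9 survives at r3c1, so r3c1=9.
Step 35. [r8c6∈{7}] r8c6 has the single candidate 7. So r8c6=7.

Answer: 2 5 6 9 1 3 7 4 8 / 7 8 1 4 5 6 2 3 9 / 9 4 3 7 2 8 1 5 6 / 8 3 2 1 7 9 4 6 5 / 4 1 9 3 6 5 8 2 7 / 6 7 5 8 4 2 3 9 1 / 5 6 8 2 3 1 9 7 4 / 1 2 4 6 9 7 5 8 3 / 3 9 7 5 8 4 6 1 2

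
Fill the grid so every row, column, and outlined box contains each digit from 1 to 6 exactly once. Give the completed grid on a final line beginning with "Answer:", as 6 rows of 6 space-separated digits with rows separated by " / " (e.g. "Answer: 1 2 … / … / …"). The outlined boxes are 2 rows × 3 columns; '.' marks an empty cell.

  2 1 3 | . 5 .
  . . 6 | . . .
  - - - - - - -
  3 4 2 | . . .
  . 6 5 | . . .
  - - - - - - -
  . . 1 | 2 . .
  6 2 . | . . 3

Step 1. [r2c1∈{4,5}] r2c1 is the only open cell in box 1 admitting 4, so r2c1=4.
Step 2. [r6c4∈{1,4,5}] across row 6, 5 lands solely at r6c4 ⇒ r6c4=5.
Step 3. [r6c5∈{1,4}] row 6 places 1 nowhere but r6c5, so r6c5=1.
Step 4. [r3c5∈{6}] only 6 remains possible at r3c5, so r3c5=6.
Step 5. [r3c4∈{1}] nothing but 1 survives at r3c4 ⇒ r3c4=1.
Step 6. [r5c5∈{4}] only 4 remains possible at r5c5. So r5c5=4.
Step 7. [r1c4∈{4,6}] across col 4, 6 lands solely at r1c4 ⇒ r1c4=6.
Step 8. [r4c4∈{3,4}] r4c4 is the only open cell in col 4 admitting 4 ⇒ r4c4=4.
Step 9. [r4c6∈{2}] only 2 remains possible at r4c6. So r4c6=2.
Step 10. [r2c5∈{2,3}] r2c5 is the only open cell in row 2 admitting 2, so r2c5=2.
Step 11. [r2c2∈{5}] only 5 remains possible at r2c2. So r2c2=5.
Step 12. [r4c1∈{1}] nothing but 1 survives at r4c1, so r4c1=1.
Step 13. [r2c4∈{3}] r2c4 has the single candidate 3. So r2c4=3.
Step 14. [r2c6∈{1}] r2c6 has the single candidate 1. So r2c6=1.
Step 15. [r5c2∈{3}] only 3 remains possible at r5c2 ⇒ r5c2=3.
Step 16. [r6c3∈{4}] r6c3 is down to just 4. So r6c3=4.
Step 17. [r4c5∈{3}] only 3 remains possible at r4c5 ⇒ r4c5=3.
Step 18. [r3c6∈{5}] nothing but 5 survives at r3c6 ⇒ r3c6=5.
Step 19. [r1c6∈{4}] nothing but 4 survives at r1c6, so r1c6=4.
Step 20. [r5c6∈{6}] r5c6 is down to just 6 ⇒ r5c6=6.
Step 21. [r5c1∈{5}] r5c1's peers cover all but 5. So r5c1=5.

Answer: 2 1 3 6 5 4 / 4 5 6 3 2 1 / 3 4 2 1 6 5 / 1 6 5 4 3 2 / 5 3 1 2 4 6 / 6 2 4 5 1 3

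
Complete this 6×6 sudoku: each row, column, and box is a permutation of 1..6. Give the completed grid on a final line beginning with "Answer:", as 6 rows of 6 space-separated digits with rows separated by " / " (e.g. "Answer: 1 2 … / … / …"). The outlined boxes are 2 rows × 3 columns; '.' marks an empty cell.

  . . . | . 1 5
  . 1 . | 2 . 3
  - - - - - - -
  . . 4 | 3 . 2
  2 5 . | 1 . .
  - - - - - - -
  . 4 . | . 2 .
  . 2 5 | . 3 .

Step 1. [r2c3∈{6}] r2c3 is down to just 6, so r2c3=6.
Step 2. [r5c3∈{1,3}] r5c3 is the only open cell in col 3 admitting 1 ⇒ r5c3=1.
Step 3. [r5c6∈{6}] nothing but 6 survives at r5c6. So r5c6=6.
Step 4. [r2c5∈{4}] nothing but 4 survives at r2c5. So r2c5=4.
Step 5. [r3c2∈{6}] nothing but 6 survives at r3c2 ⇒ r3c2=6.
Step 6. [r1c2∈{3}] only 3 remains possible at r1c2, so r1c2=3.
Step 7. [r6c4∈{4}] only 4 remains possible at r6c4. So r6c4=4.
Step 8. [r3c1∈{1}] nothing but 1 survives at r3c1. So r3c1=1.
Step 9. [r1c3∈{2}] r1c3 is down to just 2, so r1c3=2.
Step 10. [r3c5∈{5}] r3c5 is down to just 5. So r3c5=5.
Step 11. [r1c4∈{6}] r1c4 is down to just 6. So r1c4=6.
Step 12. [r2c1∈{5}] r2c1 has the single candidate 5, so r2c1=5.
Step 13. [r5c4∈{5}] r5c4 has the single candidate 5. So r5c4=5.
Step 14. [r5c1∈{3}] only 3 remains possible at r5c1 ⇒ r5c1=3.
Step 15. [r6c6∈{1}] nothing but 1 survives at r6c6. So r6c6=1.
Step 16. [r6c1∈{6}] only 6 remains possible at r6c1 ⇒ r6c1=6.
Step 17. [r4c6∈{4}] r4c6 has the single candidate 4, so r4c6=4.
Step 18. [r1c1∈{4}] only 4 remains possible at r1c1. So r1c1=4.
Step 19. [r4c5∈{6}] r4c5 has the single candidate 6 ⇒ r4c5=6.
Step 20. [r4c3∈{3}] nothing but 3 survives at r4c3. So r4c3=3.

Answer: 4 3 2 6 1 5 / 5 1 6 2 4 3 / 1 6 4 3 5 2 / 2 5 3 1 6 4 / 3 4 1 5 2 6 / 6 2 5 4 3 1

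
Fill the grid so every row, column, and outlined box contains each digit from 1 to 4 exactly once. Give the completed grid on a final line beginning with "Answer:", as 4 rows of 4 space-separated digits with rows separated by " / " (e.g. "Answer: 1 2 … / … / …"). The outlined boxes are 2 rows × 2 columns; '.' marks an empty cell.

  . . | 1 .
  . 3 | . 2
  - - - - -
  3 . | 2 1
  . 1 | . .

Step 1. [r2c3∈{4}] r2c3 is down to just 4 ⇒ r2c3=4.
Step 2. [r3c2∈{4}] r3c2 has the single candidate 4, so r3c2=4.
Step 3. [r1c1∈{2,4}] across row 1, 4 lands solely at r1c1 ⇒ r1c1=4.
Step 4. [r4c4∈{3,4}] across row 4, 4 lands solely at r4c4 ⇒ r4c4=4.
Step 5. [r4c1∈{2}] r4c1's peers cover all but 2 ⇒ r4c1=2.
Step 6. [r1c4∈{3}] r1c4 is down to just 3, so r1c4=3.
Step 7. [r1c2∈{2}] nothing but 2 survives at r1c2 ⇒ r1c2=2.
Step 8. [r4c3∈{3}] r4c3's peers cover all but 3. So r4c3=3.
Step 9. [r2c1∈{1}] r2c1 has the single candidate 1. So r2c1=1.

Answer: 4 2 1 3 / 1 3 4 2 / 3 4 2 1 / 2 1 3 4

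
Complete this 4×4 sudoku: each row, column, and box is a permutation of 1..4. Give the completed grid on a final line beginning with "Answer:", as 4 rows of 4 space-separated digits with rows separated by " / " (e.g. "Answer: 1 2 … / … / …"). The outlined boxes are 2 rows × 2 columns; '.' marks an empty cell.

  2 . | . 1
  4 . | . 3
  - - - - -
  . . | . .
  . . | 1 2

Step 1. [r4c1∈{3}] r4c1 has the single candidate 3, so r4c1=3.
Step 2. [r3c2∈{1,2,4}] r3c2 is the only open cell in row 3 admitting 2 ⇒ r3c2=2.
Step 3. [r3c4∈{4}] nothing but 4 survives at r3c4 ⇒ r3c4=4.
Step 4. [r1c2∈{3}] nothing but 3 survives at r1c2 ⇒ r1c2=3.
Step 5. [r1c3∈{4}] r1c3 is down to just 4 ⇒ r1c3=4.
Step 6. [r3c1∈{1}] only 1 remains possible at r3c1. So r3c1=1.
Step 7. [r2c2∈{1}] r2c2 is down to just 1. So r2c2=1.
Step 8. [r4c2∈{4}] r4c2's peers cover all but 4. So r4c2=4.
Step 9. [r3c3∈{3}] r3c3 has the single candidate 3 ⇒ r3c3=3.
Step 10. [r2c3∈{2}] r2c3 has the single candidate 2. So r2c3=2.

Answer: 2 3 4 1 / 4 1 2 3 / 1 2 3 4 / 3 4 1 2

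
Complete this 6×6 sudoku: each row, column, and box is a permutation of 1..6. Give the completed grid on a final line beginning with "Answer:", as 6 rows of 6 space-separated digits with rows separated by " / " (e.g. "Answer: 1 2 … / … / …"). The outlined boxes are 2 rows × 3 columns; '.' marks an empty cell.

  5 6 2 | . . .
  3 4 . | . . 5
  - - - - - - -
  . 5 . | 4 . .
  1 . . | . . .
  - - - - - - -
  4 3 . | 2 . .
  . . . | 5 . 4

Step 1. [r6c5∈{1,3,6}] r6c5 is the only open cell in row 6 admitting 3 ⇒ r6c5=3.
Step 2. [r2c5∈{1,2,6}] r2c5 is the only open cell in row 2 admitting 2 ⇒ r2c5=2.
Step 3. [r2c3∈{1}] r2c3 is down to just 1 ⇒ r2c3=1.
Step 4. [r6c3∈{6}] r6c3 has the single candidate 6. So r6c3=6.
Step 5. [r4c2∈{2}] nothing but 2 survives at r4c2, so r4c2=2.
Step 6. [r3c6∈{1,2,3,6}] row 3 places 2 nowhere but r3c6, so r3c6=2.
Step 7. [r3c5∈{1,6}] across row 3, 1 lands solely at r3c5. So r3c5=1.
Step 8. [r1c4∈{1,3}] across col 4, 1 lands solely at r1c4 ⇒ r1c4=1.
Step 9. [r4c4∈{3,6}] across col 4, 3 lands solely at r4c4 ⇒ r4c4=3.
Step 10. [r4c6∈{6}] r4c6 is down to just 6, so r4c6=6.
Step 11. [r5c5∈{6}] nothing but 6 survives at r5c5, so r5c5=6.
Step 12. [r3c3∈{3}] nothing but 3 survives at r3c3 ⇒ r3c3=3.
Step 13. [r6c1∈{2}] r6c1's peers cover all but 2. So r6c1=2.
Step 14. [r2c4∈{6}] r2c4's peers cover all but 6, so r2c4=6.
Step 15. [r3c1∈{6}] only 6 remains possible at r3c1. So r3c1=6.
Step 16. [r4c3∈{4}] nothing but 4 survives at r4c3 ⇒ r4c3=4.
Step 17. [r4c5∈{5}] r4c5's peers cover all but 5. So r4c5=5.
Step 18. [r5c6∈{1}] r5c6 is down to just 1, so r5c6=1.
Step 19. [r5c3∈{5}] r5c3 has the single candidate 5. So r5c3=5.
Step 20. [r1c6∈{3}] r1c6 has the single candidate 3, so r1c6=3.
Step 21. [r6c2∈{1}] r6c2 is down to just 1, so r6c2=1.
Step 22. [r1c5∈{4}] r1c5 is down to just 4. So r1c5=4.

Answer: 5 6 2 1 4 3 / 3 4 1 6 2 5 / 6 5 3 4 1 2 / 1 2 4 3 5 6 / 4 3 5 2 6 1 / 2 1 6 5 3 4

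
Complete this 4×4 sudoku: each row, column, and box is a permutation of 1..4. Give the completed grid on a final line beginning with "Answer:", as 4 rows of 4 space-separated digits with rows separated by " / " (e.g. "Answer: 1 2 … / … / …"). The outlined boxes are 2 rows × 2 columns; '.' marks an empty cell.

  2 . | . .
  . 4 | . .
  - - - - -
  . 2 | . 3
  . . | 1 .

Step 1. [r1c2∈{1,3}] across col 2, 1 lands solely at r1c2. So r1c2=1.
Step 2. [r3c3∈{4}] nothing but 4 survives at r3c3 ⇒ r3c3=4.
Step 3. [r2c3∈{2,3}] across col 3, 2 lands solely at r2c3. So r2c3=2.
Step 4. [r4c1∈{3,4}] row 4 places 4 nowhere but r4c1 ⇒ r4c1=4.
Step 5. [r4c2∈{3}] r4c2's peers cover all but 3. So r4c2=3.
Step 6. [r1c4∈{4}] nothing but 4 survives at r1c4, so r1c4=4.
Step 7. [r3c1∈{1}] only 1 remains possible at r3c1 ⇒ r3c1=1.
Step 8. [r2c1∈{3}] r2c1's peers cover all but 3, so r2c1=3.
Step 9. [r4c4∈{2}] r4c4 is down to just 2 ⇒ r4c4=2.
Step 10. [r1c3∈{3}] r1c3's peers cover all but 3. So r1c3=3.
Step 11. [r2c4∈{1}] r2c4 is down to just 1, so r2c4=1.

Answer: 2 1 3 4 / 3 4 2 1 / 1 2 4 3 / 4 3 1 2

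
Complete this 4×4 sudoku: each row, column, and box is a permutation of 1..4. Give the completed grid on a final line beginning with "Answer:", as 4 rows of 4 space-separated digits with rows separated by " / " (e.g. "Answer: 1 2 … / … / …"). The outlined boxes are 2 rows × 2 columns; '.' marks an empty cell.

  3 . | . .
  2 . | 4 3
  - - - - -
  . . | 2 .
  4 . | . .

Step 1. [r4c4∈{1}] r4c4 is down to just 1. So r4c4=1.
Step 2. [r2c2∈{1}] r2c2's peers cover all but 1 ⇒ r2c2=1.
Step 3. [r4c2∈{2,3}] across row 4, 2 lands solely at r4c2, so r4c2=2.
Step 4. [r1c3∈{1}] r1c3 has the single candidate 1 ⇒ r1c3=1.
Step 5. [r4c3∈{3}] r4c3 has the single candidate 3, so r4c3=3.
Step 6. [r3c4∈{4}] r3c4 is down to just 4, so r3c4=4.
Step 7. [r1c2∈{4}] r1c2 has the single candidate 4. So r1c2=4.
Step 8. [r1c4∈{2}] r1c4 is down to just 2, so r1c4=2.
Step 9. [r3c2∈{3}] nothing but 3 survives at r3c2. So r3c2=3.
Step 10. [r3c1∈{1}] r3c1's peers cover all but 1. So r3c1=1.

Answer: 3 4 1 2 / 2 1 4 3 / 1 3 2 4 / 4 2 3 1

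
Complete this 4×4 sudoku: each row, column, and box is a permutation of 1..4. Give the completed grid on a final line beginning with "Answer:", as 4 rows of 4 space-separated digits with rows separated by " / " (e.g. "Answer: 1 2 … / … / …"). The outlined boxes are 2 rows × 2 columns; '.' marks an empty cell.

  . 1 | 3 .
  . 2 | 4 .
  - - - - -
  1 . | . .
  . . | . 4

Step 1. [r3c3∈{2}] r3c3 has the single candidate 2 ⇒ r3c3=2.
Step 2. [r4c2∈{3}] r4c2 has the single candidate 3. So r4c2=3.
Step 3. [r3c2∈{4}] r3c2 has the single candidate 4, so r3c2=4.
Step 4. [r4c3∈{1}] r4c3 has the single candidate 1 ⇒ r4c3=1.
Step 5. [r1c4∈{2}] nothing but 2 survives at r1c4. So r1c4=2.
Step 6. [r1c1∈{4}] r1c1 is down to just 4, so r1c1=4.
Step 7. [r2c1∈{3}] r2c1's peers cover all but 3. So r2c1=3.
Step 8. [r3c4∈{3}] only 3 remains possible at r3c4, so r3c4=3.
Step 9. [r4c1∈{2}] nothing but 2 survives at r4c1 ⇒ r4c1=2.
Step 10. [r2c4∈{1}] r2c4's peers cover all but 1, so r2c4=1.

Answer: 4 1 3 2 / 3 2 4 1 / 1 4 2 3 / 2 3 1 4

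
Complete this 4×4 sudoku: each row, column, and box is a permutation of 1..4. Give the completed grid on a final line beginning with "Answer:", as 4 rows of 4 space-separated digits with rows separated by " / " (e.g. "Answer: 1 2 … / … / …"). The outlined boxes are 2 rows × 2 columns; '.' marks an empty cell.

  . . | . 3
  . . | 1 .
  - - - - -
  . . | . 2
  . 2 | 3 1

Step 1. [r4c1∈{4}] r4c1's peers cover all but 4. So r4c1=4.
Step 2. [r2c1∈{2,3}] row 2 places 2 nowhere but r2c1 ⇒ r2c1=2.
Step 3. [r3c1∈{1,3}] col 1 places 3 nowhere but r3c1 ⇒ r3c1=3.
Step 4. [r2c4∈{4}] r2c4 has the single candidate 4 ⇒ r2c4=4.
Step 5. [r1c2∈{1,4}] across row 1, 4 lands solely at r1c2 ⇒ r1c2=4.
Step 6. [r3c2∈{1}] r3c2's peers cover all but 1. So r3c2=1.
Step 7. [r2c2∈{3}] only 3 remains possible at r2c2 ⇒ r2c2=3.
Step 8. [r3c3∈{4}] only 4 remains possible at r3c3 ⇒ r3c3=4.
Step 9. [r1c3∈{2}] only 2 remains possible at r1c3, so r1c3=2.
Step 10. [r1c1∈{1}] only 1 remains possible at r1c1 ⇒ r1c1=1.

Answer: 1 4 2 3 / 2 3 1 4 / 3 1 4 2 / 4 2 3 1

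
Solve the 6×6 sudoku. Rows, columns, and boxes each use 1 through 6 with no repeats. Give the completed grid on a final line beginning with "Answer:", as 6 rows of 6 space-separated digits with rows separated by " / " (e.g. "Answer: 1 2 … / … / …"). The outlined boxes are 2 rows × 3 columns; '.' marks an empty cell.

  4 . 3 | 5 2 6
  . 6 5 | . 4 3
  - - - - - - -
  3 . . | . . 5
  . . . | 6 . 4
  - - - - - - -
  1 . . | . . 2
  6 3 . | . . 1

Step 1. [r3c5∈{1}] only 1 remains possible at r3c5, so r3c5=1.
Step 2. [r5c3∈{4}] r5c3 has the single candidate 4, so r5c3=4.
Step 3. [r5c2∈{5}] r5c2's peers cover all but 5, so r5c2=5.
Step 4. [r6c3∈{2}] nothing but 2 survives at r6c3. So r6c3=2.
Step 5. [r4c5∈{3}] r4c5's peers cover all but 3 ⇒ r4c5=3.
Step 6. [r2c1∈{2}] r2c1 is down to just 2 ⇒ r2c1=2.
Step 7. [r4c2∈{1,2}] in row 4, 2 fits only at r4c2 ⇒ r4c2=2.
Step 8. [r2c4∈{1}] r2c4 has the single candidate 1 ⇒ r2c4=1.
Step 9. [r4c3∈{1}] only 1 remains possible at r4c3 ⇒ r4c3=1.
Step 10. [r6c4∈{4}] only 4 remains possible at r6c4. So r6c4=4.
Step 11. [r4c1∈{5}] nothing but 5 survives at r4c1, so r4c1=5.
Step 12. [r1c2∈{1}] r1c2 is down to just 1 ⇒ r1c2=1.
Step 13. [r3c2∈{4}] r3c2 is down to just 4 ⇒ r3c2=4.
Step 14. [r5c4∈{3}] only 3 remains possible at r5c4, so r5c4=3.
Step 15. [r3c4∈{2}] r3c4 is down to just 2 ⇒ r3c4=2.
Step 16. [r3c3∈{6}] only 6 remains possible at r3c3, so r3c3=6.
Step 17. [r6c5∈{5}] r6c5's peers cover all but 5, so r6c5=5.
Step 18. [r5c5∈{6}] nothing but 6 survives at r5c5. So r5c5=6.

Answer: 4 1 3 5 2 6 / 2 6 5 1 4 3 / 3 4 6 2 1 5 / 5 2 1 6 3 4 / 1 5 4 3 6 2 / 6 3 2 4 5 1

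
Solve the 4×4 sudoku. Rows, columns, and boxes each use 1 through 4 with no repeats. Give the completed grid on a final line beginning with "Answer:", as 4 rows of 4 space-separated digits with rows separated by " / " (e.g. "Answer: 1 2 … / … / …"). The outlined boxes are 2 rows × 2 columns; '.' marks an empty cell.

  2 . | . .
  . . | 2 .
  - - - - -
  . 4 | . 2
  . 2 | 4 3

Step 1. [r2c1∈{1,3,4}] in col 1, 4 fits only at r2c1 ⇒ r2c1=4.
Step 2. [r2c4∈{1}] r2c4 has the single candidate 1, so r2c4=1.
Step 3. [r2c2∈{3}] only 3 remains possible at r2c2, so r2c2=3.
Step 4. [r3c1∈{1,3}] across row 3, 3 lands solely at r3c1. So r3c1=3.
Step 5. [r3c3∈{1}] r3c3 has the single candidate 1 ⇒ r3c3=1.
Step 6. [r1c4∈{4}] nothing but 4 survives at r1c4. So r1c4=4.
Step 7. [r1c3∈{3}] r1c3's peers cover all but 3, so r1c3=3.
Step 8. [r4c1∈{1}] r4c1 has the single candidate 1 ⇒ r4c1=1.
Step 9. [r1c2∈{1}] r1c2 has the single candidate 1. So r1c2=1.

Answer: 2 1 3 4 / 4 3 2 1 / 3 4 1 2 / 1 2 4 3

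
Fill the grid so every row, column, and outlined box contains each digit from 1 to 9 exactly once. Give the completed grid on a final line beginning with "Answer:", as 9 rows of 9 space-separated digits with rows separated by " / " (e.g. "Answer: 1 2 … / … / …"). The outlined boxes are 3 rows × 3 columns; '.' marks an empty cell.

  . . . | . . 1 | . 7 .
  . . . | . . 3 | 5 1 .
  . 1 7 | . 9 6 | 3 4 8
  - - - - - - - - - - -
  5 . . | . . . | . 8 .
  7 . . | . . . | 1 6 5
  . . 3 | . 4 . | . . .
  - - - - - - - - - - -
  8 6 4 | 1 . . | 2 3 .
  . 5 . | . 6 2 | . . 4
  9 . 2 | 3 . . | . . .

Step 1. [r3c1∈{2}] r3c1's peers cover all but 2, so r3c1=2.
Step 2. [r5c2∈{2,4,8,9}] r5c2 is the only open cell in row 5 admitting 4, so r5c2=4.
Step 3. [r6c8∈{2,9}] 2 has one home in col 8: r6c8. So r6c8=2.
Step 4. [r1c3∈{5,6,8,9}] r1c3 is the only open cell in col 3 admitting 5 ⇒ r1c3=5.
Step 5. [r9c2∈{7}] r9c2 is down to just 7. So r9c2=7.
Step 6. [r4c5∈{1,2,3,7}] in col 5, 1 fits only at r4c5. So r4c5=1.
Step 7. [r1c2∈{3,8,9}] col 2 places 3 nowhere but r1c2 ⇒ r1c2=3.
Step 8. [r8c8∈{9}] nothing but 9 survives at r8c8, so r8c8=9.
Step 9. [r7c9∈{7}] only 7 remains possible at r7c9, so r7c9=7.
Step 10. [r6c9∈{9}] only 9 remains possible at r6c9. So r6c9=9.
Step 11. [r8c4∈{7,8}] 7 has one home in row 8: r8c4. So r8c4=7.
Step 12. [r6c2∈{8}] nothing but 8 survives at r6c2. So r6c2=8.
Step 13. [r5c3∈{9}] only 9 remains possible at r5c3. So r5c3=9.
Step 14. [r7c5∈{5}] r7c5 is down to just 5 ⇒ r7c5=5.
Step 15. [r9c5∈{8}] r9c5 is down to just 8. So r9c5=8.
Step 16. [r1c5∈{2}] r1c5 has the single candidate 2. So r1c5=2.
Step 17. [r1c9∈{6}] r1c9 is down to just 6, so r1c9=6.
Step 18. [r1c4∈{4,8}] r1c4 is the only open cell in row 1 admitting 8, so r1c4=8.
Step 19. [r4c3∈{6}] r4c3 has the single candidate 6, so r4c3=6.
Step 20. [r4c4∈{2,9}] in col 4, 9 fits only at r4c4, so r4c4=9.
Step 21. [r6c6∈{5,7}] col 6 places 5 nowhere but r6c6 ⇒ r6c6=5.
Step 22. [r2c1∈{4,6}] row 2 places 6 nowhere but r2c1, so r2c1=6.
Step 23. [r4c7∈{4,7}] row 4 places 4 nowhere but r4c7. So r4c7=4.
Step 24. [r8c3∈{1}] r8c3 has the single candidate 1, so r8c3=1.
Step 25. [r9c8∈{5}] r9c8's peers cover all but 5, so r9c8=5.
Step 26. [r8c1∈{3}] only 3 remains possible at r8c1, so r8c1=3.
Step 27. [r6c1∈{1}] r6c1 is down to just 1, so r6c1=1.
Step 28. [r2c2∈{9}] r2c2's peers cover all but 9. So r2c2=9.
Step 29. [r9c9∈{1}] r9c9 has the single candidate 1 ⇒ r9c9=1.
Step 30. [r2c9∈{2}] r2c9's peers cover all but 2. So r2c9=2.
Step 31. [r3c4∈{5}] only 5 remains possible at r3c4. So r3c4=5.
Step 32. [r4c6∈{7}] nothing but 7 survives at r4c6 ⇒ r4c6=7.
Step 33. [r2c4∈{4}] only 4 remains possible at r2c4, so r2c4=4.
Step 34. [r2c5∈{7}] r2c5 is down to just 7 ⇒ r2c5=7.
Step 35. [r7c6∈{9}] nothing but 9 survives at r7c6. So r7c6=9.
Step 36. [r5c6∈{8}] r5c6's peers cover all but 8, so r5c6=8.
Step 37. [r5c5∈{3}] r5c5 is down to just 3 ⇒ r5c5=3.
Step 38. [r8c7∈{8}] r8c7 is down to just 8, so r8c7=8.
Step 39. [r1c1∈{4}] r1c1 is down to just 4 ⇒ r1c1=4.
Step 40. [r6c7∈{7}] only 7 remains possible at r6c7 ⇒ r6c7=7.
Step 41. [r4c2∈{2}] r4c2's peers cover all but 2, so r4c2=2.
Step 42. [r2c3∈{8}] r2c3 is down to just 8, so r2c3=8.
Step 43. [r1c7∈{9}] r1c7's peers cover all but 9. So r1c7=9.
Step 44. [r6c4∈{6}] r6c4 is down to just 6 ⇒ r6c4=6.
Step 45. [r4c9∈{3}] r4c9 is down to just 3. So r4c9=3.
Step 46. [r9c6∈{4}] r9c6's peers cover all but 4. So r9c6=4.
Step 47. [r9c7∈{6}] only 6 remains possible at r9c7 ⇒ r9c7=6.
Step 48. [r5c4∈{2}] r5c4 has the single candidate 2 ⇒ r5c4=2.

Answer: 4 3 5 8 2 1 9 7 6 / 6 9 8 4 7 3 5 1 2 / 2 1 7 5 9 6 3 4 8 / 5 2 6 9 1 7 4 8 3 / 7 4 9 2 3 8 1 6 5 / 1 8 3 6 4 5 7 2 9 / 8 6 4 1 5 9 2 3 7 / 3 5 1 7 6 2 8 9 4 / 9 7 2 3 8 4 6 5 1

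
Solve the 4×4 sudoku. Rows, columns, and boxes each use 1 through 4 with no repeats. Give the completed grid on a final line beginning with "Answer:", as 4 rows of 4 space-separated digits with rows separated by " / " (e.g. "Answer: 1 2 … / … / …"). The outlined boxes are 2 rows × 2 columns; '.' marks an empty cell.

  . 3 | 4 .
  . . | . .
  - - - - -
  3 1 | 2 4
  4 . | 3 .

Step 1. [r2c3∈{1}] r2c3's peers cover all but 1 ⇒ r2c3=1.
Step 2. [r2c1∈{2}] only 2 remains possible at r2c1. So r2c1=2.
Step 3. [r2c4∈{3}] only 3 remains possible at r2c4. So r2c4=3.
Step 4. [r1c4∈{2}] r1c4's peers cover all but 2, so r1c4=2.
Step 5. [r4c2∈{2}] nothing but 2 survives at r4c2 ⇒ r4c2=2.
Step 6. [r4c4∈{1}] r4c4's peers cover all but 1, so r4c4=1.
Step 7. [r1c1∈{1}] nothing but 1 survives at r1c1 ⇒ r1c1=1.
Step 8. [r2c2∈{4}] r2c2's peers cover all but 4. So r2c2=4.

Answer: 1 3 4 2 / 2 4 1 3 / 3 1 2 4 / 4 2 3 1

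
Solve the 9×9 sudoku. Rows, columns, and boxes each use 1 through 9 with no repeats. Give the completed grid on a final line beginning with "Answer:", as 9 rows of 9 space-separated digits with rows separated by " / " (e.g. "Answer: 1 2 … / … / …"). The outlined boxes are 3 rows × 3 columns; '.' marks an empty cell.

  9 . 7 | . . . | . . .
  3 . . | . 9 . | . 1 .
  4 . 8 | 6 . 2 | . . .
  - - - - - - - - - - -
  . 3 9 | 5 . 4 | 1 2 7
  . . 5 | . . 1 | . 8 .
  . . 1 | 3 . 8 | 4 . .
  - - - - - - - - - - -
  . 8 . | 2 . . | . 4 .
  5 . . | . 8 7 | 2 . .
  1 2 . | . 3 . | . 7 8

Step 1. [r2c6∈{5}] nothing but 5 survives at r2c6 ⇒ r2c6=5.
Step 2. [r2c2∈{6}] only 6 remains possible at r2c2, so r2c2=6.
Step 3. [r9c7∈{5,6,9}] across row 9, 5 lands solely at r9c7, so r9c7=5.
Step 4. [r5c4∈{7,9}] in box 5, 9 fits only at r5c4, so r5c4=9.
Step 5. [r1c9∈{2,3,4,5,6}] across row 1, 2 lands solely at r1c9. So r1c9=2.
Step 6. [r2c4∈{4,7,8}] 7 has one home in col 4: r2c4. So r2c4=7.
Step 7. [r4c5∈{6}] r4c5 is down to just 6, so r4c5=6.
Step 8. [r6c2∈{7}] r6c2's peers cover all but 7. So r6c2=7.
Step 9. [r3c5∈{1}] r3c5 has the single candidate 1, so r3c5=1.
Step 10. [r7c9∈{1,3,6,9}] in row 7, 1 fits only at r7c9, so r7c9=1.
Step 11. [r3c2∈{5}] only 5 remains possible at r3c2, so r3c2=5.
Step 12. [r1c8∈{3,5,6}] 5 has one home in row 1: r1c8, so r1c8=5.
Step 13. [r1c7∈{3,6,8}] across row 1, 6 lands solely at r1c7, so r1c7=6.
Step 14. [r9c4∈{4}] r9c4 has the single candidate 4, so r9c4=4.
Step 15. [r9c3∈{6}] r9c3's peers cover all but 6 ⇒ r9c3=6.
Step 16. [r5c7∈{3}] r5c7's peers cover all but 3 ⇒ r5c7=3.
Step 17. [r5c9∈{6}] only 6 remains possible at r5c9, so r5c9=6.
Step 18. [r7c7∈{9}] r7c7's peers cover all but 9. So r7c7=9.
Step 19. [r8c9∈{3}] nothing but 3 survives at r8c9 ⇒ r8c9=3.
Step 20. [r6c5∈{2}] nothing but 2 survives at r6c5. So r6c5=2.
Step 21. [r3c9∈{9}] r3c9 has the single candidate 9. So r3c9=9.
Step 22. [r5c2∈{4}] r5c2 is down to just 4, so r5c2=4.
Step 23. [r4c1∈{8}] r4c1 is down to just 8. So r4c1=8.
Step 24. [r7c5∈{5}] only 5 remains possible at r7c5 ⇒ r7c5=5.
Step 25. [r2c3∈{2}] r2c3 has the single candidate 2 ⇒ r2c3=2.
Step 26. [r2c7∈{8}] r2c7's peers cover all but 8, so r2c7=8.
Step 27. [r2c9∈{4}] only 4 remains possible at r2c9 ⇒ r2c9=4.
Step 28. [r1c6∈{3}] r1c6 is down to just 3, so r1c6=3.
Step 29. [r7c6∈{6}] r7c6 is down to just 6 ⇒ r7c6=6.
Step 30. [r1c5∈{4}] r1c5 is down to just 4. So r1c5=4.
Step 31. [r5c1∈{2}] r5c1 is down to just 2 ⇒ r5c1=2.
Step 32. [r6c1∈{6}] r6c1's peers cover all but 6, so r6c1=6.
Step 33. [r9c6∈{9}] r9c6 has the single candidate 9 ⇒ r9c6=9.
Step 34. [r8c2∈{9}] r8c2 has the single candidate 9 ⇒ r8c2=9.
Step 35. [r1c2∈{1}] r1c2 has the single candidate 1 ⇒ r1c2=1.
Step 36. [r6c9∈{5}] only 5 remains possible at r6c9, so r6c9=5.
Step 37. [r1c4∈{8}] r1c4's peers cover all but 8 ⇒ r1c4=8.
Step 38. [r8c4∈{1}] r8c4 has the single candidate 1, so r8c4=1.
Step 39. [r8c8∈{6}] r8c8's peers cover all but 6. So r8c8=6.
Step 40. [r3c7∈{7}] nothing but 7 survives at r3c7. So r3c7=7.
Step 41. [r3c8∈{3}] nothing but 3 survives at r3c8 ⇒ r3c8=3.
Step 42. [r7c3∈{3}] r7c3 is down to just 3, so r7c3=3.
Step 43. [r6c8∈{9}] nothing but 9 survives at r6c8. So r6c8=9.
Step 44. [r8c3∈{4}] nothing but 4 survives at r8c3. So r8c3=4.
Step 45. [r7c1∈{7}] r7c1 is down to just 7, so r7c1=7.
Step 46. [r5c5∈{7}] nothing but 7 survives at r5c5, so r5c5=7.

Answer: 9 1 7 8 4 3 6 5 2 / 3 6 2 7 9 5 8 1 4 / 4 5 8 6 1 2 7 3 9 / 8 3 9 5 6 4 1 2 7 / 2 4 5 9 7 1 3 8 6 / 6 7 1 3 2 8 4 9 5 / 7 8 3 2 5 6 9 4 1 / 5 9 4 1 8 7 2 6 3 / 1 2 6 4 3 9 5 7 8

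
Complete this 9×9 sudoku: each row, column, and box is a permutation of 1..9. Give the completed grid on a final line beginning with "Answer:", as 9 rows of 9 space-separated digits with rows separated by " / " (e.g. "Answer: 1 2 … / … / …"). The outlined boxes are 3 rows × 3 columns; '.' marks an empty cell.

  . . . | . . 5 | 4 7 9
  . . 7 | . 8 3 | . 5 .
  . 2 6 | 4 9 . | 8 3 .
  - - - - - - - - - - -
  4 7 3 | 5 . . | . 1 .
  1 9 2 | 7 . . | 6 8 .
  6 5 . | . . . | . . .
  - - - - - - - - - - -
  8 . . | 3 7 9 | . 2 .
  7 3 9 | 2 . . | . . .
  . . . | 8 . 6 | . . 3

Step 1. [r4c9∈{2}] r4c9 has the single candidate 2, so r4c9=2.
Step 2. [r3c9∈{1}] r3c9's peers cover all but 1 ⇒ r3c9=1.
Step 3. [r5c6∈{4}] nothing but 4 survives at r5c6. So r5c6=4.
Step 4. [r8c6∈{1}] r8c6's peers cover all but 1, so r8c6=1.
Step 5. [r8c7∈{5}] r8c7 has the single candidate 5. So r8c7=5.
Step 6. [r7c3∈{1,4,5}] 5 has one home in row 7: r7c3 ⇒ r7c3=5.
Step 7. [r9c3∈{1,4}] 4 has one home in col 3: r9c3. So r9c3=4.
Step 8. [r1c3∈{1,8}] in col 3, 1 fits only at r1c3, so r1c3=1.
Step 9. [r7c9∈{4,6}] r7c9 is the only open cell in row 7 admitting 4. So r7c9=4.
Step 10. [r6c7∈{3,7,9}] 3 has one home in col 7: r6c7, so r6c7=3.
Step 11. [r1c5∈{2,6}] 2 has one home in row 1: r1c5, so r1c5=2.
Step 12. [r9c7∈{1,7,9}] r9c7 is the only open cell in row 9 admitting 7, so r9c7=7.
Step 13. [r2c4∈{1,6}] in row 2, 1 fits only at r2c4. So r2c4=1.
Step 14. [r6c3∈{8}] nothing but 8 survives at r6c3 ⇒ r6c3=8.
Step 15. [r8c9∈{6,8}] row 8 places 8 nowhere but r8c9, so r8c9=8.
Step 16. [r7c7∈{1}] r7c7's peers cover all but 1, so r7c7=1.
Step 17. [r9c8∈{9}] r9c8 has the single candidate 9, so r9c8=9.
Step 18. [r1c2∈{8}] r1c2 is down to just 8, so r1c2=8.
Step 19. [r6c6∈{2}] nothing but 2 survives at r6c6 ⇒ r6c6=2.
Step 20. [r2c7∈{2}] nothing but 2 survives at r2c7 ⇒ r2c7=2.
Step 21. [r5c9∈{5}] r5c9's peers cover all but 5 ⇒ r5c9=5.
Step 22. [r4c7∈{9}] only 9 remains possible at r4c7. So r4c7=9.
Step 23. [r6c5∈{1}] nothing but 1 survives at r6c5, so r6c5=1.
Step 24. [r5c5∈{3}] only 3 remains possible at r5c5 ⇒ r5c5=3.
Step 25. [r3c1∈{5}] nothing but 5 survives at r3c1 ⇒ r3c1=5.
Step 26. [r6c4∈{9}] only 9 remains possible at r6c4. So r6c4=9.
Step 27. [r4c6∈{8}] nothing but 8 survives at r4c6 ⇒ r4c6=8.
Step 28. [r2c1∈{9}] r2c1's peers cover all but 9, so r2c1=9.
Step 29. [r9c2∈{1}] r9c2's peers cover all but 1 ⇒ r9c2=1.
Step 30. [r6c8∈{4}] r6c8's peers cover all but 4. So r6c8=4.
Step 31. [r3c6∈{7}] nothing but 7 survives at r3c6, so r3c6=7.
Step 32. [r9c1∈{2}] only 2 remains possible at r9c1 ⇒ r9c1=2.
Step 33. [r1c1∈{3}] r1c1 has the single candidate 3, so r1c1=3.
Step 34. [r7c2∈{6}] nothing but 6 survives at r7c2 ⇒ r7c2=6.
Step 35. [r6c9∈{7}] only 7 remains possible at r6c9, so r6c9=7.
Step 36. [r8c8∈{6}] r8c8 has the single candidate 6, so r8c8=6.
Step 37. [r4c5∈{6}] r4c5's peers cover all but 6, so r4c5=6.
Step 38. [r8c5∈{4}] r8c5's peers cover all but 4 ⇒ r8c5=4.
Step 39. [r9c5∈{5}] r9c5's peers cover all but 5, so r9c5=5.
Step 40. [r1c4∈{6}] r1c4 has the single candidate 6 ⇒ r1c4=6.
Step 41. [r2c2∈{4}] r2c2's peers cover all but 4. So r2c2=4.
Step 42. [r2c9∈{6}] nothing but 6 survives at r2c9. So r2c9=6.

Answer: 3 8 1 6 2 5 4 7 9 / 9 4 7 1 8 3 2 5 6 / 5 2 6 4 9 7 8 3 1 / 4 7 3 5 6 8 9 1 2 / 1 9 2 7 3 4 6 8 5 / 6 5 8 9 1 2 3 4 7 / 8 6 5 3 7 9 1 2 4 / 7 3 9 2 4 1 5 6 8 / 2 1 4 8 5 6 7 9 3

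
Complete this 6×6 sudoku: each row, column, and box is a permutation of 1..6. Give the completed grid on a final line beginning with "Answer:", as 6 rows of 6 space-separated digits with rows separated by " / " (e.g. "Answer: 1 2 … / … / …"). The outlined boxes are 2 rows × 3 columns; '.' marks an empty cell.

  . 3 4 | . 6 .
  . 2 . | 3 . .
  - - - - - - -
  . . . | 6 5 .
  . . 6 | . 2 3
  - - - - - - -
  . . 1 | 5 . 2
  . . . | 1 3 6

Step 1. [r3c6∈{1,4}] in box 4, 1 fits only at r3c6, so r3c6=1.
Step 2. [r3c2∈{4}] r3c2 is down to just 4 ⇒ r3c2=4.
Step 3. [r2c3∈{5}] only 5 remains possible at r2c3. So r2c3=5.
Step 4. [r5c1∈{3,4,6}] in row 5, 3 fits only at r5c1 ⇒ r5c1=3.
Step 5. [r6c3∈{2}] nothing but 2 survives at r6c3 ⇒ r6c3=2.
Step 6. [r1c1∈{1}] r1c1 is down to just 1. So r1c1=1.
Step 7. [r4c1∈{5}] r4c1 has the single candidate 5, so r4c1=5.
Step 8. [r5c5∈{4}] nothing but 4 survives at r5c5. So r5c5=4.
Step 9. [r4c2∈{1}] r4c2 is down to just 1, so r4c2=1.
Step 10. [r1c4∈{2}] r1c4 has the single candidate 2 ⇒ r1c4=2.
Step 11. [r6c2∈{5}] only 5 remains possible at r6c2. So r6c2=5.
Step 12. [r2c5∈{1}] r2c5 has the single candidate 1 ⇒ r2c5=1.
Step 13. [r1c6∈{5}] nothing but 5 survives at r1c6. So r1c6=5.
Step 14. [r5c2∈{6}] r5c2 has the single candidate 6, so r5c2=6.
Step 15. [r2c1∈{6}] r2c1's peers cover all but 6 ⇒ r2c1=6.
Step 16. [r3c3∈{3}] r3c3 has the single candidate 3, so r3c3=3.
Step 17. [r3c1∈{2}] only 2 remains possible at r3c1, so r3c1=2.
Step 18. [r2c6∈{4}] only 4 remains possible at r2c6, so r2c6=4.
Step 19. [r4c4∈{4}] only 4 remains possible at r4c4, so r4c4=4.
Step 20. [r6c1∈{4}] nothing but 4 survives at r6c1 ⇒ r6c1=4.

Answer: 1 3 4 2 6 5 / 6 2 5 3 1 4 / 2 4 3 6 5 1 / 5 1 6 4 2 3 / 3 6 1 5 4 2 / 4 5 2 1 3 6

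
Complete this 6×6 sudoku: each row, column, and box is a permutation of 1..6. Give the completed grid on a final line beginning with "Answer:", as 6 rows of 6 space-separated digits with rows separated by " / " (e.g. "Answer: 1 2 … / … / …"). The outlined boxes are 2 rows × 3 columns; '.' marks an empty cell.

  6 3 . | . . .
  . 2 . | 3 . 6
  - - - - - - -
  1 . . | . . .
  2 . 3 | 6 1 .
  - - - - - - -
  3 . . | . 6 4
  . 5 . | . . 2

Step 1. [r3c3∈{4,5,6}] across box 3, 5 lands solely at r3c3. So r3c3=5.
Step 2. [r2c3∈{1,4}] row 2 places 1 nowhere but r2c3. So r2c3=1.
Step 3. [r1c3∈{4}] only 4 remains possible at r1c3, so r1c3=4.
Step 4. [r3c4∈{2,4}] in col 4, 4 fits only at r3c4. So r3c4=4.
Step 5. [r1c4∈{1,2,5}] col 4 places 2 nowhere but r1c4, so r1c4=2.
Step 6. [r1c5∈{5}] r1c5 has the single candidate 5 ⇒ r1c5=5.
Step 7. [r3c5∈{2,3}] 2 has one home in row 3: r3c5 ⇒ r3c5=2.
Step 8. [r5c2∈{1}] r5c2 has the single candidate 1 ⇒ r5c2=1.
Step 9. [r3c6∈{3}] only 3 remains possible at r3c6 ⇒ r3c6=3.
Step 10. [r4c2∈{4}] nothing but 4 survives at r4c2, so r4c2=4.
Step 11. [r4c6∈{5}] nothing but 5 survives at r4c6. So r4c6=5.
Step 12. [r5c3∈{2}] nothing but 2 survives at r5c3. So r5c3=2.
Step 13. [r5c4∈{5}] r5c4 has the single candidate 5, so r5c4=5.
Step 14. [r6c1∈{4}] only 4 remains possible at r6c1 ⇒ r6c1=4.
Step 15. [r1c6∈{1}] nothing but 1 survives at r1c6 ⇒ r1c6=1.
Step 16. [r6c5∈{3}] r6c5's peers cover all but 3, so r6c5=3.
Step 17. [r6c3∈{6}] r6c3's peers cover all but 6 ⇒ r6c3=6.
Step 18. [r2c5∈{4}] r2c5 has the single candidate 4, so r2c5=4.
Step 19. [r2c1∈{5}] only 5 remains possible at r2c1 ⇒ r2c1=5.
Step 20. [r6c4∈{1}] only 1 remains possible at r6c4. So r6c4=1.
Step 21. [r3c2∈{6}] nothing but 6 survives at r3c2, so r3c2=6.

Answer: 6 3 4 2 5 1 / 5 2 1 3 4 6 / 1 6 5 4 2 3 / 2 4 3 6 1 5 / 3 1 2 5 6 4 / 4 5 6 1 3 2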